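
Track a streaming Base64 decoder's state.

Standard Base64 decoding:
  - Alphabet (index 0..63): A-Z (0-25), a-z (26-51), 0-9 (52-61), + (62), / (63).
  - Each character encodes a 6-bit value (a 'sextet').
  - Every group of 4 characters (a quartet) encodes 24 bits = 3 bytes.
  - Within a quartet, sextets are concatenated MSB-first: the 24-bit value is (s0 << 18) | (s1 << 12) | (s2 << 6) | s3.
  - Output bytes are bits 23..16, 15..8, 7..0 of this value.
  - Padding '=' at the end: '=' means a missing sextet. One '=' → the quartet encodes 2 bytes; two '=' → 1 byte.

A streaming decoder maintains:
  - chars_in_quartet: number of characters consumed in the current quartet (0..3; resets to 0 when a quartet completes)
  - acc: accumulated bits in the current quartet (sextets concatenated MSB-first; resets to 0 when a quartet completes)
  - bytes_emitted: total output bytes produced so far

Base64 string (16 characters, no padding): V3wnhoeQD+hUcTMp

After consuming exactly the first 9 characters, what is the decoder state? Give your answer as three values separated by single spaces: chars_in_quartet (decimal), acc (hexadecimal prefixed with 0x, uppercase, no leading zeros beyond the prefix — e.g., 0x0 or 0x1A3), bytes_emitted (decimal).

Answer: 1 0x3 6

Derivation:
After char 0 ('V'=21): chars_in_quartet=1 acc=0x15 bytes_emitted=0
After char 1 ('3'=55): chars_in_quartet=2 acc=0x577 bytes_emitted=0
After char 2 ('w'=48): chars_in_quartet=3 acc=0x15DF0 bytes_emitted=0
After char 3 ('n'=39): chars_in_quartet=4 acc=0x577C27 -> emit 57 7C 27, reset; bytes_emitted=3
After char 4 ('h'=33): chars_in_quartet=1 acc=0x21 bytes_emitted=3
After char 5 ('o'=40): chars_in_quartet=2 acc=0x868 bytes_emitted=3
After char 6 ('e'=30): chars_in_quartet=3 acc=0x21A1E bytes_emitted=3
After char 7 ('Q'=16): chars_in_quartet=4 acc=0x868790 -> emit 86 87 90, reset; bytes_emitted=6
After char 8 ('D'=3): chars_in_quartet=1 acc=0x3 bytes_emitted=6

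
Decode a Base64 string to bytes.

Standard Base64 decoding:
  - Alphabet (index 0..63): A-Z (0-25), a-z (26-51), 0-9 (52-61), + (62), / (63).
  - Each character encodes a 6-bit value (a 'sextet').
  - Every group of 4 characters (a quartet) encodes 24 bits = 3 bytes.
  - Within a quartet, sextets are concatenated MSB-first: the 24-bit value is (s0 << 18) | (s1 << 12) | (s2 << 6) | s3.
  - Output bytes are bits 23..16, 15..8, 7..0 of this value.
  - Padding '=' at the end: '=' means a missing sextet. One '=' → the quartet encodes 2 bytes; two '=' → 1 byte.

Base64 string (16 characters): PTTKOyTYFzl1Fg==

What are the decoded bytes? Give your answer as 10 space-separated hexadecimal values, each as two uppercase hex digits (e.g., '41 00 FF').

After char 0 ('P'=15): chars_in_quartet=1 acc=0xF bytes_emitted=0
After char 1 ('T'=19): chars_in_quartet=2 acc=0x3D3 bytes_emitted=0
After char 2 ('T'=19): chars_in_quartet=3 acc=0xF4D3 bytes_emitted=0
After char 3 ('K'=10): chars_in_quartet=4 acc=0x3D34CA -> emit 3D 34 CA, reset; bytes_emitted=3
After char 4 ('O'=14): chars_in_quartet=1 acc=0xE bytes_emitted=3
After char 5 ('y'=50): chars_in_quartet=2 acc=0x3B2 bytes_emitted=3
After char 6 ('T'=19): chars_in_quartet=3 acc=0xEC93 bytes_emitted=3
After char 7 ('Y'=24): chars_in_quartet=4 acc=0x3B24D8 -> emit 3B 24 D8, reset; bytes_emitted=6
After char 8 ('F'=5): chars_in_quartet=1 acc=0x5 bytes_emitted=6
After char 9 ('z'=51): chars_in_quartet=2 acc=0x173 bytes_emitted=6
After char 10 ('l'=37): chars_in_quartet=3 acc=0x5CE5 bytes_emitted=6
After char 11 ('1'=53): chars_in_quartet=4 acc=0x173975 -> emit 17 39 75, reset; bytes_emitted=9
After char 12 ('F'=5): chars_in_quartet=1 acc=0x5 bytes_emitted=9
After char 13 ('g'=32): chars_in_quartet=2 acc=0x160 bytes_emitted=9
Padding '==': partial quartet acc=0x160 -> emit 16; bytes_emitted=10

Answer: 3D 34 CA 3B 24 D8 17 39 75 16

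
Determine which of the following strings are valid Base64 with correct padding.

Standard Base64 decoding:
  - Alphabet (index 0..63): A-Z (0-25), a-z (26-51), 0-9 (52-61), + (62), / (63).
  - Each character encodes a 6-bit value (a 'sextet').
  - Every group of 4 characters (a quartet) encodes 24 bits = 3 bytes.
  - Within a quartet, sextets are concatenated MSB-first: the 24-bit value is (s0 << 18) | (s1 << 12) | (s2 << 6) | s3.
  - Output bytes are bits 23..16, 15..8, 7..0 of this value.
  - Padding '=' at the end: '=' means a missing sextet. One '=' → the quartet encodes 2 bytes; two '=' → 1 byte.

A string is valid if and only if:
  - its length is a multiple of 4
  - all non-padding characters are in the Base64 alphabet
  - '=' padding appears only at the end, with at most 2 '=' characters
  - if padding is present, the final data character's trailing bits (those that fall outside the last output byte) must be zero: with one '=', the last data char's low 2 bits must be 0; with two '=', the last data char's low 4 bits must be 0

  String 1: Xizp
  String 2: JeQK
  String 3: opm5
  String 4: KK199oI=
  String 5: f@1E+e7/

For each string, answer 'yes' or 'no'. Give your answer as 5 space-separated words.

Answer: yes yes yes yes no

Derivation:
String 1: 'Xizp' → valid
String 2: 'JeQK' → valid
String 3: 'opm5' → valid
String 4: 'KK199oI=' → valid
String 5: 'f@1E+e7/' → invalid (bad char(s): ['@'])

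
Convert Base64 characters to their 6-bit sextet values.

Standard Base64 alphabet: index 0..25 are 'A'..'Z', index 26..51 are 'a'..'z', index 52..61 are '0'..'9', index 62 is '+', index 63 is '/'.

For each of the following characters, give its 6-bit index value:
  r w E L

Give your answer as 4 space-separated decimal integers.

'r': a..z range, 26 + ord('r') − ord('a') = 43
'w': a..z range, 26 + ord('w') − ord('a') = 48
'E': A..Z range, ord('E') − ord('A') = 4
'L': A..Z range, ord('L') − ord('A') = 11

Answer: 43 48 4 11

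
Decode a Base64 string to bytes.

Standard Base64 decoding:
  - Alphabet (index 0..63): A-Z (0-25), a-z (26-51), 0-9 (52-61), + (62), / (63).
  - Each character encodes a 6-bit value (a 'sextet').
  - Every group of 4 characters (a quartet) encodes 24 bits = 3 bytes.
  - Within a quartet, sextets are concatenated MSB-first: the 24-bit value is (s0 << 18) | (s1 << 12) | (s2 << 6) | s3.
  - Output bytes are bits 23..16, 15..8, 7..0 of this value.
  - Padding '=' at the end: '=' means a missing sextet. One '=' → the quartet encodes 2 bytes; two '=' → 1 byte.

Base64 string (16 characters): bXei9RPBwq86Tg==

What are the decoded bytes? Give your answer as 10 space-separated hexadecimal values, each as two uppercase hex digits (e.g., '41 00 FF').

After char 0 ('b'=27): chars_in_quartet=1 acc=0x1B bytes_emitted=0
After char 1 ('X'=23): chars_in_quartet=2 acc=0x6D7 bytes_emitted=0
After char 2 ('e'=30): chars_in_quartet=3 acc=0x1B5DE bytes_emitted=0
After char 3 ('i'=34): chars_in_quartet=4 acc=0x6D77A2 -> emit 6D 77 A2, reset; bytes_emitted=3
After char 4 ('9'=61): chars_in_quartet=1 acc=0x3D bytes_emitted=3
After char 5 ('R'=17): chars_in_quartet=2 acc=0xF51 bytes_emitted=3
After char 6 ('P'=15): chars_in_quartet=3 acc=0x3D44F bytes_emitted=3
After char 7 ('B'=1): chars_in_quartet=4 acc=0xF513C1 -> emit F5 13 C1, reset; bytes_emitted=6
After char 8 ('w'=48): chars_in_quartet=1 acc=0x30 bytes_emitted=6
After char 9 ('q'=42): chars_in_quartet=2 acc=0xC2A bytes_emitted=6
After char 10 ('8'=60): chars_in_quartet=3 acc=0x30ABC bytes_emitted=6
After char 11 ('6'=58): chars_in_quartet=4 acc=0xC2AF3A -> emit C2 AF 3A, reset; bytes_emitted=9
After char 12 ('T'=19): chars_in_quartet=1 acc=0x13 bytes_emitted=9
After char 13 ('g'=32): chars_in_quartet=2 acc=0x4E0 bytes_emitted=9
Padding '==': partial quartet acc=0x4E0 -> emit 4E; bytes_emitted=10

Answer: 6D 77 A2 F5 13 C1 C2 AF 3A 4E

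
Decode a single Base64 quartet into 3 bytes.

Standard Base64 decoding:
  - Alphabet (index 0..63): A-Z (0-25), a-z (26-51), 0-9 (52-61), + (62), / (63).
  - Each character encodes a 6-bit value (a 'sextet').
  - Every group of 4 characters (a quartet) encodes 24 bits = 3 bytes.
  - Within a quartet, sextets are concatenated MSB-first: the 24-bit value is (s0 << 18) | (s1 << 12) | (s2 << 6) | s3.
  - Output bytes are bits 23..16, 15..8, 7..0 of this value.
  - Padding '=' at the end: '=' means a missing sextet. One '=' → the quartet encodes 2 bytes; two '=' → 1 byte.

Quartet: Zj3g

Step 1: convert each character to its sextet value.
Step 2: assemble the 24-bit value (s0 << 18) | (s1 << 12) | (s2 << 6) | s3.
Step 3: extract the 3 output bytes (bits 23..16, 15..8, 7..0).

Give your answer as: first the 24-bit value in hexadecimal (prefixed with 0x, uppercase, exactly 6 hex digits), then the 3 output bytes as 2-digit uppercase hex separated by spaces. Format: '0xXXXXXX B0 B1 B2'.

Sextets: Z=25, j=35, 3=55, g=32
24-bit: (25<<18) | (35<<12) | (55<<6) | 32
      = 0x640000 | 0x023000 | 0x000DC0 | 0x000020
      = 0x663DE0
Bytes: (v>>16)&0xFF=66, (v>>8)&0xFF=3D, v&0xFF=E0

Answer: 0x663DE0 66 3D E0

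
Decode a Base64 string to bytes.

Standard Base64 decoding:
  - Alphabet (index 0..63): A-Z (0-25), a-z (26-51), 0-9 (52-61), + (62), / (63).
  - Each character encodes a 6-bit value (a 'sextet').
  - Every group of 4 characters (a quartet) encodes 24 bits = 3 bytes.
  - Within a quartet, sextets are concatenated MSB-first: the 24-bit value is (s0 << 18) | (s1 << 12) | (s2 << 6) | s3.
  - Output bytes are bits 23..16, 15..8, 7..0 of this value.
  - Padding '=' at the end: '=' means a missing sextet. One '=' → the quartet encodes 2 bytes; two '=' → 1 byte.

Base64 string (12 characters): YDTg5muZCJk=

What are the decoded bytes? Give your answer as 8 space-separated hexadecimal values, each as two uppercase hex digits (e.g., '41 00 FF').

Answer: 60 34 E0 E6 6B 99 08 99

Derivation:
After char 0 ('Y'=24): chars_in_quartet=1 acc=0x18 bytes_emitted=0
After char 1 ('D'=3): chars_in_quartet=2 acc=0x603 bytes_emitted=0
After char 2 ('T'=19): chars_in_quartet=3 acc=0x180D3 bytes_emitted=0
After char 3 ('g'=32): chars_in_quartet=4 acc=0x6034E0 -> emit 60 34 E0, reset; bytes_emitted=3
After char 4 ('5'=57): chars_in_quartet=1 acc=0x39 bytes_emitted=3
After char 5 ('m'=38): chars_in_quartet=2 acc=0xE66 bytes_emitted=3
After char 6 ('u'=46): chars_in_quartet=3 acc=0x399AE bytes_emitted=3
After char 7 ('Z'=25): chars_in_quartet=4 acc=0xE66B99 -> emit E6 6B 99, reset; bytes_emitted=6
After char 8 ('C'=2): chars_in_quartet=1 acc=0x2 bytes_emitted=6
After char 9 ('J'=9): chars_in_quartet=2 acc=0x89 bytes_emitted=6
After char 10 ('k'=36): chars_in_quartet=3 acc=0x2264 bytes_emitted=6
Padding '=': partial quartet acc=0x2264 -> emit 08 99; bytes_emitted=8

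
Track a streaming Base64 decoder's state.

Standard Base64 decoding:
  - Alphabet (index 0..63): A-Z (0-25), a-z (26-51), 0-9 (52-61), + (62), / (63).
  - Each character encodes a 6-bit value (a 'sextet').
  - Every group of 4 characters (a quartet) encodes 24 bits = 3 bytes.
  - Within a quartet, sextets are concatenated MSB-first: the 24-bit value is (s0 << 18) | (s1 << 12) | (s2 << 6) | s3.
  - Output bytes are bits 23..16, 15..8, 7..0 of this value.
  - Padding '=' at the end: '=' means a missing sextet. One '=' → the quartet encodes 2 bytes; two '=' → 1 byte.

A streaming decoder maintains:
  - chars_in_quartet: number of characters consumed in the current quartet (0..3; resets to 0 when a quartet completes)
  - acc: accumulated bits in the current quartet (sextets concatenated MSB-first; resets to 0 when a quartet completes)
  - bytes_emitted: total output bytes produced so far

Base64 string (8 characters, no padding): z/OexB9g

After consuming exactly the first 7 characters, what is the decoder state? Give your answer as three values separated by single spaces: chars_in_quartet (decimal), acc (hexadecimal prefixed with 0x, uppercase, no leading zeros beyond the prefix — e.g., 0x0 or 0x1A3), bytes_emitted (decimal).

Answer: 3 0x3107D 3

Derivation:
After char 0 ('z'=51): chars_in_quartet=1 acc=0x33 bytes_emitted=0
After char 1 ('/'=63): chars_in_quartet=2 acc=0xCFF bytes_emitted=0
After char 2 ('O'=14): chars_in_quartet=3 acc=0x33FCE bytes_emitted=0
After char 3 ('e'=30): chars_in_quartet=4 acc=0xCFF39E -> emit CF F3 9E, reset; bytes_emitted=3
After char 4 ('x'=49): chars_in_quartet=1 acc=0x31 bytes_emitted=3
After char 5 ('B'=1): chars_in_quartet=2 acc=0xC41 bytes_emitted=3
After char 6 ('9'=61): chars_in_quartet=3 acc=0x3107D bytes_emitted=3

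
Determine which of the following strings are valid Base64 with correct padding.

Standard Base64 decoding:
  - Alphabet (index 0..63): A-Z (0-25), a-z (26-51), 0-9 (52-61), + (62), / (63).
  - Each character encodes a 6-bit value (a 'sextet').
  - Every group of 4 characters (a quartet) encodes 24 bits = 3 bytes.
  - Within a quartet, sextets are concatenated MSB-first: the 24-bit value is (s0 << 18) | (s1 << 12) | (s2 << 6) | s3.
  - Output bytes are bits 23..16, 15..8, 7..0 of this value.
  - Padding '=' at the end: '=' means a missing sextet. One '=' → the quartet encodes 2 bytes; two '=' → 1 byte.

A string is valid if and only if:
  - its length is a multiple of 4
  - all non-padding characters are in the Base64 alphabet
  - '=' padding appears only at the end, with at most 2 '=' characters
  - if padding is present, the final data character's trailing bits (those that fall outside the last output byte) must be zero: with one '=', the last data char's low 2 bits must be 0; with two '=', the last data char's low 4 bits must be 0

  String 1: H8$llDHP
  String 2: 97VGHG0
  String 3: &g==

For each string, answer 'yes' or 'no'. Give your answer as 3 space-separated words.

Answer: no no no

Derivation:
String 1: 'H8$llDHP' → invalid (bad char(s): ['$'])
String 2: '97VGHG0' → invalid (len=7 not mult of 4)
String 3: '&g==' → invalid (bad char(s): ['&'])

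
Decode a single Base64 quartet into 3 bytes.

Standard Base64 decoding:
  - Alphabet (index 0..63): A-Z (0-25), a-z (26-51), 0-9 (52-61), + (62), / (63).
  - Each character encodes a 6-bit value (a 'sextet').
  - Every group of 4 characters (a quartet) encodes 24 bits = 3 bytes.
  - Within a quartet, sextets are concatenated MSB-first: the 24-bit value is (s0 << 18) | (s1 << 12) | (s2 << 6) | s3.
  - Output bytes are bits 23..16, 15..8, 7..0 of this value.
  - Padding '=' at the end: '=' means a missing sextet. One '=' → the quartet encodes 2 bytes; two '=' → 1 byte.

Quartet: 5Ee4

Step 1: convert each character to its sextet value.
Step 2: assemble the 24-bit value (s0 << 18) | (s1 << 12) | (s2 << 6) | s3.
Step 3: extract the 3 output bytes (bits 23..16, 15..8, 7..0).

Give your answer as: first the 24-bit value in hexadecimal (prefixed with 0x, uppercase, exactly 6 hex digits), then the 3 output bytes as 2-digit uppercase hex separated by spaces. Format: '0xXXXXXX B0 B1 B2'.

Sextets: 5=57, E=4, e=30, 4=56
24-bit: (57<<18) | (4<<12) | (30<<6) | 56
      = 0xE40000 | 0x004000 | 0x000780 | 0x000038
      = 0xE447B8
Bytes: (v>>16)&0xFF=E4, (v>>8)&0xFF=47, v&0xFF=B8

Answer: 0xE447B8 E4 47 B8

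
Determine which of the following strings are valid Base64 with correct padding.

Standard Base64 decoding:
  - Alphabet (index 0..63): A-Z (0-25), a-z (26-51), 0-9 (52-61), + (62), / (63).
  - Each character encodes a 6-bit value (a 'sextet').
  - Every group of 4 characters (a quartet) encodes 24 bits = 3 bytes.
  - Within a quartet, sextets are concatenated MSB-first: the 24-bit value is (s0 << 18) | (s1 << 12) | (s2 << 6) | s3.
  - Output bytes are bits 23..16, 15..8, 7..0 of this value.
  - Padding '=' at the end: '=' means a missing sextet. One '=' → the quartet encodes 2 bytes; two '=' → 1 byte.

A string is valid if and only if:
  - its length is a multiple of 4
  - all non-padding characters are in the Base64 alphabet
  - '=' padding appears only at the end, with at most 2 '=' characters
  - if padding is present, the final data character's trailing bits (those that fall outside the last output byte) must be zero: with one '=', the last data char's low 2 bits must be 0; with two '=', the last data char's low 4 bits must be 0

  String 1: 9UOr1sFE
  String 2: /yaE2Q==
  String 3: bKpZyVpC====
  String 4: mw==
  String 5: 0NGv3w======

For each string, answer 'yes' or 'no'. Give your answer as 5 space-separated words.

Answer: yes yes no yes no

Derivation:
String 1: '9UOr1sFE' → valid
String 2: '/yaE2Q==' → valid
String 3: 'bKpZyVpC====' → invalid (4 pad chars (max 2))
String 4: 'mw==' → valid
String 5: '0NGv3w======' → invalid (6 pad chars (max 2))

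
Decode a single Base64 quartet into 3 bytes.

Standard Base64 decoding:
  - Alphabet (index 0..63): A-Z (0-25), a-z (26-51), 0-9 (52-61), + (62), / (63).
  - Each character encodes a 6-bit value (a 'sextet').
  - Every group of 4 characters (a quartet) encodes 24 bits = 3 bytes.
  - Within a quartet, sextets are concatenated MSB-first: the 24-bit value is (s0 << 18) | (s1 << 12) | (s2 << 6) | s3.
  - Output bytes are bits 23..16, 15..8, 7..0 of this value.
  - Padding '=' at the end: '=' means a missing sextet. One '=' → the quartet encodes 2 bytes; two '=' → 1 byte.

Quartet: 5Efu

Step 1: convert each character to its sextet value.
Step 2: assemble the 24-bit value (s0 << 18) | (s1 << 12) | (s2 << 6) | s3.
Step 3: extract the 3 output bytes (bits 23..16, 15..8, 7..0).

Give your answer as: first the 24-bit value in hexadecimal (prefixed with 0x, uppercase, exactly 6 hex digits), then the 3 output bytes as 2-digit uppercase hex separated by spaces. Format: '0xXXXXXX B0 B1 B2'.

Sextets: 5=57, E=4, f=31, u=46
24-bit: (57<<18) | (4<<12) | (31<<6) | 46
      = 0xE40000 | 0x004000 | 0x0007C0 | 0x00002E
      = 0xE447EE
Bytes: (v>>16)&0xFF=E4, (v>>8)&0xFF=47, v&0xFF=EE

Answer: 0xE447EE E4 47 EE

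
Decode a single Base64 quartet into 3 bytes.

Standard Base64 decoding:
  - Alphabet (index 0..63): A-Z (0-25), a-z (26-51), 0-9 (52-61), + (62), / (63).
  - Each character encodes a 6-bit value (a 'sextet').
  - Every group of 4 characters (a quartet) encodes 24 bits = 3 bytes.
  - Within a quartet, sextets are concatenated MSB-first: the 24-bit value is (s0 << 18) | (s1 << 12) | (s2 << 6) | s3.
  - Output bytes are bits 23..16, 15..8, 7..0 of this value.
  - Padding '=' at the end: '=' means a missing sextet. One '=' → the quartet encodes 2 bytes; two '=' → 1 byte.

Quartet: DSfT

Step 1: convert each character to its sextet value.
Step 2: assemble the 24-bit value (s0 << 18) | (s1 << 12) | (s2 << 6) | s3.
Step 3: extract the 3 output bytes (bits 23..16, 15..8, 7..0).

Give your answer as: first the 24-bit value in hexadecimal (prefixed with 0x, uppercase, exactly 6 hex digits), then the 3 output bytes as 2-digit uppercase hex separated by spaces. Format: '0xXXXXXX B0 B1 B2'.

Sextets: D=3, S=18, f=31, T=19
24-bit: (3<<18) | (18<<12) | (31<<6) | 19
      = 0x0C0000 | 0x012000 | 0x0007C0 | 0x000013
      = 0x0D27D3
Bytes: (v>>16)&0xFF=0D, (v>>8)&0xFF=27, v&0xFF=D3

Answer: 0x0D27D3 0D 27 D3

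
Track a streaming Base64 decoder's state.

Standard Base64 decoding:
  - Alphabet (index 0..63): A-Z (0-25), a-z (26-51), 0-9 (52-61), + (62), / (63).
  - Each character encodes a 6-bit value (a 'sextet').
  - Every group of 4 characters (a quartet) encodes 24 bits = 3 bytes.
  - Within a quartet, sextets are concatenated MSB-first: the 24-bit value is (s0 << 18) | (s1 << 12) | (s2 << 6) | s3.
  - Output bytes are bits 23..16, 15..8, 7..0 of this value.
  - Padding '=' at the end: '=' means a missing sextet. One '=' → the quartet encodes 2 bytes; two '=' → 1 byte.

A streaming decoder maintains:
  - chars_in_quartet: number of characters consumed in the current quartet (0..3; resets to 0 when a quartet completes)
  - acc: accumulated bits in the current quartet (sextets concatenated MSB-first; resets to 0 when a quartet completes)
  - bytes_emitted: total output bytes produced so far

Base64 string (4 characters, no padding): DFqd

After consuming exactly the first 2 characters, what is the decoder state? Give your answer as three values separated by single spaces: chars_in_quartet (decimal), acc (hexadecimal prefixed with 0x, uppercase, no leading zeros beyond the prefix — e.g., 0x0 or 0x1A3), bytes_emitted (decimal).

Answer: 2 0xC5 0

Derivation:
After char 0 ('D'=3): chars_in_quartet=1 acc=0x3 bytes_emitted=0
After char 1 ('F'=5): chars_in_quartet=2 acc=0xC5 bytes_emitted=0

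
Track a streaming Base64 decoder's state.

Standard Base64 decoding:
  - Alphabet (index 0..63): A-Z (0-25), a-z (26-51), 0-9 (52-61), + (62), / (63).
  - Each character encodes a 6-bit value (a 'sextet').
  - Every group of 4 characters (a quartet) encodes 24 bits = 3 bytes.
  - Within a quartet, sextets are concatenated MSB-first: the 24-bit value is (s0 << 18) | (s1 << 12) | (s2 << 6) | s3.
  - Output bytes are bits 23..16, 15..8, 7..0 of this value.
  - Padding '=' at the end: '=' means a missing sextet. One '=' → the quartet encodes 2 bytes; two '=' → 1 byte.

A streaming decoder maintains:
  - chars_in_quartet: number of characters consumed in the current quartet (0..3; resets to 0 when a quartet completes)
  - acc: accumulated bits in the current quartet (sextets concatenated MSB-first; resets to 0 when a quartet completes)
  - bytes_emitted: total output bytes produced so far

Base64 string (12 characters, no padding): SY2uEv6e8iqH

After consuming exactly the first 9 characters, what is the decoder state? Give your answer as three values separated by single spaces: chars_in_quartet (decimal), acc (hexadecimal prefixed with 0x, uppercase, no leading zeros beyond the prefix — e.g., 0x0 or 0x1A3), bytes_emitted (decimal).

Answer: 1 0x3C 6

Derivation:
After char 0 ('S'=18): chars_in_quartet=1 acc=0x12 bytes_emitted=0
After char 1 ('Y'=24): chars_in_quartet=2 acc=0x498 bytes_emitted=0
After char 2 ('2'=54): chars_in_quartet=3 acc=0x12636 bytes_emitted=0
After char 3 ('u'=46): chars_in_quartet=4 acc=0x498DAE -> emit 49 8D AE, reset; bytes_emitted=3
After char 4 ('E'=4): chars_in_quartet=1 acc=0x4 bytes_emitted=3
After char 5 ('v'=47): chars_in_quartet=2 acc=0x12F bytes_emitted=3
After char 6 ('6'=58): chars_in_quartet=3 acc=0x4BFA bytes_emitted=3
After char 7 ('e'=30): chars_in_quartet=4 acc=0x12FE9E -> emit 12 FE 9E, reset; bytes_emitted=6
After char 8 ('8'=60): chars_in_quartet=1 acc=0x3C bytes_emitted=6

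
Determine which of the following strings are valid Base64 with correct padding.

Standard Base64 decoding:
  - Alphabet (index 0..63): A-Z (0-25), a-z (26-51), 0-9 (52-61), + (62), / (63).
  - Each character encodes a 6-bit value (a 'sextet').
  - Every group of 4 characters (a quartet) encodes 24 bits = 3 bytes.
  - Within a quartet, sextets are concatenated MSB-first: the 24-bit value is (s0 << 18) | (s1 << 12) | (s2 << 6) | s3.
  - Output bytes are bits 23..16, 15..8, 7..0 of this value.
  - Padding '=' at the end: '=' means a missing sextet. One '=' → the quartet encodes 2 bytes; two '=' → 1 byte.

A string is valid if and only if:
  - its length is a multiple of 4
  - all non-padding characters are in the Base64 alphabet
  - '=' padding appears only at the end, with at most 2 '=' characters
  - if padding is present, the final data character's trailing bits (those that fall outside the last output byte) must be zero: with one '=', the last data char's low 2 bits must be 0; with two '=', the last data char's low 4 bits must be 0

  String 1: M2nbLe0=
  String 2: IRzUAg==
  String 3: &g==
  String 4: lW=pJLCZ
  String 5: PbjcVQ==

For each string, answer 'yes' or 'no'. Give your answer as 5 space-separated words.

Answer: yes yes no no yes

Derivation:
String 1: 'M2nbLe0=' → valid
String 2: 'IRzUAg==' → valid
String 3: '&g==' → invalid (bad char(s): ['&'])
String 4: 'lW=pJLCZ' → invalid (bad char(s): ['=']; '=' in middle)
String 5: 'PbjcVQ==' → valid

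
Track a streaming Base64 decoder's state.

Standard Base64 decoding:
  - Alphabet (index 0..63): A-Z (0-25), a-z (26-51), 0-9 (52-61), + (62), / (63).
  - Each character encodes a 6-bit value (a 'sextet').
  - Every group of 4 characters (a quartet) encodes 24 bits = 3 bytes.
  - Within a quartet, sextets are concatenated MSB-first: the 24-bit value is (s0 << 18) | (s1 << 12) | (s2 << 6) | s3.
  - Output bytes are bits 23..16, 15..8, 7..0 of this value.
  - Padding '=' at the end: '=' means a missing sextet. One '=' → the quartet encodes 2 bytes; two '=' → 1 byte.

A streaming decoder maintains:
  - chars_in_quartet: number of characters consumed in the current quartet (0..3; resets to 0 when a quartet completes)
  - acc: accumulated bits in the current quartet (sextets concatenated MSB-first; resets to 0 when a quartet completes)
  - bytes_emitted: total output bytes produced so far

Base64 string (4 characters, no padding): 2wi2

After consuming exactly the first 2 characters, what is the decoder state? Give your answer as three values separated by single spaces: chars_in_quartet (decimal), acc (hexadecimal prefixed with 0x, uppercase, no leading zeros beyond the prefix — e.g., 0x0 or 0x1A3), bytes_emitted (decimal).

Answer: 2 0xDB0 0

Derivation:
After char 0 ('2'=54): chars_in_quartet=1 acc=0x36 bytes_emitted=0
After char 1 ('w'=48): chars_in_quartet=2 acc=0xDB0 bytes_emitted=0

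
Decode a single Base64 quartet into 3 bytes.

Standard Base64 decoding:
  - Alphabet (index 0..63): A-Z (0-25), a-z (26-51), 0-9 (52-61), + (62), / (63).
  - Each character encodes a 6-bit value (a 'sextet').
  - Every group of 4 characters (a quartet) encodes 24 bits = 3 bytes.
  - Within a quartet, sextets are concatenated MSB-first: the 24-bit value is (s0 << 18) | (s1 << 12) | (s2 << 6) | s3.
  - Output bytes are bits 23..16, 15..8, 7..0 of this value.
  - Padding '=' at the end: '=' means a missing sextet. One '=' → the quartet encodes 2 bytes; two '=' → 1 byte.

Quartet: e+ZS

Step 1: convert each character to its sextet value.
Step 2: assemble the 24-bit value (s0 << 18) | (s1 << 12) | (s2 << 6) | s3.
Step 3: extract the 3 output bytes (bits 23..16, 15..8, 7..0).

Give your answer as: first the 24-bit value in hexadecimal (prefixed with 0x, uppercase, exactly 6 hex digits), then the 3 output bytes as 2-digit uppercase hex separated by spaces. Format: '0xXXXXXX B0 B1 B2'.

Answer: 0x7BE652 7B E6 52

Derivation:
Sextets: e=30, +=62, Z=25, S=18
24-bit: (30<<18) | (62<<12) | (25<<6) | 18
      = 0x780000 | 0x03E000 | 0x000640 | 0x000012
      = 0x7BE652
Bytes: (v>>16)&0xFF=7B, (v>>8)&0xFF=E6, v&0xFF=52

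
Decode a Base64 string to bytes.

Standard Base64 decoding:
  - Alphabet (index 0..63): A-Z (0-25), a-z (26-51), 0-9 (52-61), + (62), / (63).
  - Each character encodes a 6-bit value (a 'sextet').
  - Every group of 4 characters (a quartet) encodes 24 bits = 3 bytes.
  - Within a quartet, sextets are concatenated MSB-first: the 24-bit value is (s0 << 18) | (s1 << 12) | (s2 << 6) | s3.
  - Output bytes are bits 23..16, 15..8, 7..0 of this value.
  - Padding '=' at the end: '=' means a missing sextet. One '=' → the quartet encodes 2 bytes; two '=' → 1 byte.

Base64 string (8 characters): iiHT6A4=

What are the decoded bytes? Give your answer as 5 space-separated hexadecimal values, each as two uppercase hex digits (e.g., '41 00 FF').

After char 0 ('i'=34): chars_in_quartet=1 acc=0x22 bytes_emitted=0
After char 1 ('i'=34): chars_in_quartet=2 acc=0x8A2 bytes_emitted=0
After char 2 ('H'=7): chars_in_quartet=3 acc=0x22887 bytes_emitted=0
After char 3 ('T'=19): chars_in_quartet=4 acc=0x8A21D3 -> emit 8A 21 D3, reset; bytes_emitted=3
After char 4 ('6'=58): chars_in_quartet=1 acc=0x3A bytes_emitted=3
After char 5 ('A'=0): chars_in_quartet=2 acc=0xE80 bytes_emitted=3
After char 6 ('4'=56): chars_in_quartet=3 acc=0x3A038 bytes_emitted=3
Padding '=': partial quartet acc=0x3A038 -> emit E8 0E; bytes_emitted=5

Answer: 8A 21 D3 E8 0E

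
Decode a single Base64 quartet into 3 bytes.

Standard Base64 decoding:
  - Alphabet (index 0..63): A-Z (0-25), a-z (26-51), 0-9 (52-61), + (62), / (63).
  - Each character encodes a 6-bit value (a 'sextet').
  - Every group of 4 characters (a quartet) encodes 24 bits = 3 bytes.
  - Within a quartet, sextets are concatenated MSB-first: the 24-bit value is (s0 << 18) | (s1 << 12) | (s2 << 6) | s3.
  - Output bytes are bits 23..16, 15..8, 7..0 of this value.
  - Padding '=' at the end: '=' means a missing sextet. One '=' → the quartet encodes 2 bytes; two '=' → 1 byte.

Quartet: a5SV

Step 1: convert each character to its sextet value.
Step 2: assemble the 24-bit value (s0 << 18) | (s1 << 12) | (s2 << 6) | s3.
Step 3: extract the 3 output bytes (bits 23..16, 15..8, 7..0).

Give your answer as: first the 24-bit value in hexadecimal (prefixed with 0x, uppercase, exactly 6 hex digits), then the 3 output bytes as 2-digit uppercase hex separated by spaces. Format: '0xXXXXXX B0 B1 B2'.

Answer: 0x6B9495 6B 94 95

Derivation:
Sextets: a=26, 5=57, S=18, V=21
24-bit: (26<<18) | (57<<12) | (18<<6) | 21
      = 0x680000 | 0x039000 | 0x000480 | 0x000015
      = 0x6B9495
Bytes: (v>>16)&0xFF=6B, (v>>8)&0xFF=94, v&0xFF=95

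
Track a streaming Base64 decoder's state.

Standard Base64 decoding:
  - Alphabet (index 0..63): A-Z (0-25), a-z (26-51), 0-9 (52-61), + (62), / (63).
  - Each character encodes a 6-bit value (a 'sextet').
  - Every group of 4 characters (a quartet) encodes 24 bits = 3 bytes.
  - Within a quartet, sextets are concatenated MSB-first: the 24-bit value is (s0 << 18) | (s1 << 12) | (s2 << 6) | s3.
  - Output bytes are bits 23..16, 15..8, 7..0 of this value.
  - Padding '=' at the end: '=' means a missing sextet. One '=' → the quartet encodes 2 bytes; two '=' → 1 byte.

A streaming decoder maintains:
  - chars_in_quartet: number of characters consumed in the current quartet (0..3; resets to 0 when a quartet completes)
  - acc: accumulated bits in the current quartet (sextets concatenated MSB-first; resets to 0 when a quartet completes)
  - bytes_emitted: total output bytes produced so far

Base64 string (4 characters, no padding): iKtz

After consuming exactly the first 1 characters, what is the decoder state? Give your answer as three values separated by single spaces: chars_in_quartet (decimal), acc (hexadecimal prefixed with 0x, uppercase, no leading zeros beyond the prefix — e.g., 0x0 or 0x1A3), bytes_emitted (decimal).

After char 0 ('i'=34): chars_in_quartet=1 acc=0x22 bytes_emitted=0

Answer: 1 0x22 0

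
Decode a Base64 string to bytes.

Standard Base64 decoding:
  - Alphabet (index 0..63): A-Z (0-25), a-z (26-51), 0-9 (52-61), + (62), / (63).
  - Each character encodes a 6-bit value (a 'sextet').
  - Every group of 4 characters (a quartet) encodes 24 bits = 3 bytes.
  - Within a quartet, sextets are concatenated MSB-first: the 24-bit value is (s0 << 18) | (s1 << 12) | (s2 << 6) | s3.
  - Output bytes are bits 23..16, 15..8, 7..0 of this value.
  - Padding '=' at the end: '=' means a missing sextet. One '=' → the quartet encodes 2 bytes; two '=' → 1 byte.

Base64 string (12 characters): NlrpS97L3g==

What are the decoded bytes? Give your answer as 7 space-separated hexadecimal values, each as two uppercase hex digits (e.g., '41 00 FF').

After char 0 ('N'=13): chars_in_quartet=1 acc=0xD bytes_emitted=0
After char 1 ('l'=37): chars_in_quartet=2 acc=0x365 bytes_emitted=0
After char 2 ('r'=43): chars_in_quartet=3 acc=0xD96B bytes_emitted=0
After char 3 ('p'=41): chars_in_quartet=4 acc=0x365AE9 -> emit 36 5A E9, reset; bytes_emitted=3
After char 4 ('S'=18): chars_in_quartet=1 acc=0x12 bytes_emitted=3
After char 5 ('9'=61): chars_in_quartet=2 acc=0x4BD bytes_emitted=3
After char 6 ('7'=59): chars_in_quartet=3 acc=0x12F7B bytes_emitted=3
After char 7 ('L'=11): chars_in_quartet=4 acc=0x4BDECB -> emit 4B DE CB, reset; bytes_emitted=6
After char 8 ('3'=55): chars_in_quartet=1 acc=0x37 bytes_emitted=6
After char 9 ('g'=32): chars_in_quartet=2 acc=0xDE0 bytes_emitted=6
Padding '==': partial quartet acc=0xDE0 -> emit DE; bytes_emitted=7

Answer: 36 5A E9 4B DE CB DE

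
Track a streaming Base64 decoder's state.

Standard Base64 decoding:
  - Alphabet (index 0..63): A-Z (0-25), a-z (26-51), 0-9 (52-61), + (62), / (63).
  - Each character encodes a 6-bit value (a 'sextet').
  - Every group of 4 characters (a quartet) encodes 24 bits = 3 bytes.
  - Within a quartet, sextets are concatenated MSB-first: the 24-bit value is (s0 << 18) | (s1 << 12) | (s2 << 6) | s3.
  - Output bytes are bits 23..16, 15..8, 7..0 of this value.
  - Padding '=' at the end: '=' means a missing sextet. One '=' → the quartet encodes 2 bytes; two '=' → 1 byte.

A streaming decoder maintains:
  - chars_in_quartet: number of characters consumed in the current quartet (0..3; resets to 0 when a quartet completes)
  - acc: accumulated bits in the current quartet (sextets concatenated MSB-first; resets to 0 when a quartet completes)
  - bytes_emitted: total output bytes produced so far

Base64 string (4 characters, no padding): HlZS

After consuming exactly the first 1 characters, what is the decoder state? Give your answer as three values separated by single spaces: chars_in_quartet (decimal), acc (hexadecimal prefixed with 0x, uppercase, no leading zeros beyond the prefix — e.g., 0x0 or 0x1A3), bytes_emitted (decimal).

Answer: 1 0x7 0

Derivation:
After char 0 ('H'=7): chars_in_quartet=1 acc=0x7 bytes_emitted=0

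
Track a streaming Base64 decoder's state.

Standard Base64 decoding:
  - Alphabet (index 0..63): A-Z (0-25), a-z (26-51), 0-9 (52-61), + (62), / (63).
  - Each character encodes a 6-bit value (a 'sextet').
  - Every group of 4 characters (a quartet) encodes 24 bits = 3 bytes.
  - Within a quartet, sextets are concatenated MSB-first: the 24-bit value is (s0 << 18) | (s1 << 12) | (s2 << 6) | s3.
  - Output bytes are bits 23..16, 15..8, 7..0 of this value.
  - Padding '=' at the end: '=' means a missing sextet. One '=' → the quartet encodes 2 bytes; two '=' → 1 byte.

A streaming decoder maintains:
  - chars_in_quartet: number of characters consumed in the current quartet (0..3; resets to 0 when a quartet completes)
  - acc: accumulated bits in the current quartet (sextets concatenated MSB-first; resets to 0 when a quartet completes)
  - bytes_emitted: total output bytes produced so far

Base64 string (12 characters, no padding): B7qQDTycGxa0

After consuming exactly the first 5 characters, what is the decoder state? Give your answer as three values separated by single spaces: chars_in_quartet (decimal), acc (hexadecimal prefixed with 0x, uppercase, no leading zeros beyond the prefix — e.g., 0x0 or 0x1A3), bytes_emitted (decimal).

After char 0 ('B'=1): chars_in_quartet=1 acc=0x1 bytes_emitted=0
After char 1 ('7'=59): chars_in_quartet=2 acc=0x7B bytes_emitted=0
After char 2 ('q'=42): chars_in_quartet=3 acc=0x1EEA bytes_emitted=0
After char 3 ('Q'=16): chars_in_quartet=4 acc=0x7BA90 -> emit 07 BA 90, reset; bytes_emitted=3
After char 4 ('D'=3): chars_in_quartet=1 acc=0x3 bytes_emitted=3

Answer: 1 0x3 3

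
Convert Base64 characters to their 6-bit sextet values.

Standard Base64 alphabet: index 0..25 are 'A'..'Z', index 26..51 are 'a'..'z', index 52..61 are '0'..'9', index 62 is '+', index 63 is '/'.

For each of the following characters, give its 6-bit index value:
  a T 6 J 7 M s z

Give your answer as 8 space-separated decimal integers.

'a': a..z range, 26 + ord('a') − ord('a') = 26
'T': A..Z range, ord('T') − ord('A') = 19
'6': 0..9 range, 52 + ord('6') − ord('0') = 58
'J': A..Z range, ord('J') − ord('A') = 9
'7': 0..9 range, 52 + ord('7') − ord('0') = 59
'M': A..Z range, ord('M') − ord('A') = 12
's': a..z range, 26 + ord('s') − ord('a') = 44
'z': a..z range, 26 + ord('z') − ord('a') = 51

Answer: 26 19 58 9 59 12 44 51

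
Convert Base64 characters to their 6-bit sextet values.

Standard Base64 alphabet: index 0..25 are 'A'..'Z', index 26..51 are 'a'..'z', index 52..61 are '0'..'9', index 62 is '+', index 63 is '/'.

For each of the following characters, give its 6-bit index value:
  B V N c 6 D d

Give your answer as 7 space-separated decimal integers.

'B': A..Z range, ord('B') − ord('A') = 1
'V': A..Z range, ord('V') − ord('A') = 21
'N': A..Z range, ord('N') − ord('A') = 13
'c': a..z range, 26 + ord('c') − ord('a') = 28
'6': 0..9 range, 52 + ord('6') − ord('0') = 58
'D': A..Z range, ord('D') − ord('A') = 3
'd': a..z range, 26 + ord('d') − ord('a') = 29

Answer: 1 21 13 28 58 3 29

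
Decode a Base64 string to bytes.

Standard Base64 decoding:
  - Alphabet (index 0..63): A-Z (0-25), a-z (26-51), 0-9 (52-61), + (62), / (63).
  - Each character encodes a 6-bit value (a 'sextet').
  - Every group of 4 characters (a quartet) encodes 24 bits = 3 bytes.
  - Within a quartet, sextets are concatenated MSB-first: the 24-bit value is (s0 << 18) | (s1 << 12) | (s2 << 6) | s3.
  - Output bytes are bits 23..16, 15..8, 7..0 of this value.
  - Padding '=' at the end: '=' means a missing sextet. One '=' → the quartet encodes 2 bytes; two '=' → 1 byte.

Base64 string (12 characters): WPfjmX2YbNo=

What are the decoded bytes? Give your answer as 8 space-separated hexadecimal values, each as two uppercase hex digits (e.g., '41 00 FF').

Answer: 58 F7 E3 99 7D 98 6C DA

Derivation:
After char 0 ('W'=22): chars_in_quartet=1 acc=0x16 bytes_emitted=0
After char 1 ('P'=15): chars_in_quartet=2 acc=0x58F bytes_emitted=0
After char 2 ('f'=31): chars_in_quartet=3 acc=0x163DF bytes_emitted=0
After char 3 ('j'=35): chars_in_quartet=4 acc=0x58F7E3 -> emit 58 F7 E3, reset; bytes_emitted=3
After char 4 ('m'=38): chars_in_quartet=1 acc=0x26 bytes_emitted=3
After char 5 ('X'=23): chars_in_quartet=2 acc=0x997 bytes_emitted=3
After char 6 ('2'=54): chars_in_quartet=3 acc=0x265F6 bytes_emitted=3
After char 7 ('Y'=24): chars_in_quartet=4 acc=0x997D98 -> emit 99 7D 98, reset; bytes_emitted=6
After char 8 ('b'=27): chars_in_quartet=1 acc=0x1B bytes_emitted=6
After char 9 ('N'=13): chars_in_quartet=2 acc=0x6CD bytes_emitted=6
After char 10 ('o'=40): chars_in_quartet=3 acc=0x1B368 bytes_emitted=6
Padding '=': partial quartet acc=0x1B368 -> emit 6C DA; bytes_emitted=8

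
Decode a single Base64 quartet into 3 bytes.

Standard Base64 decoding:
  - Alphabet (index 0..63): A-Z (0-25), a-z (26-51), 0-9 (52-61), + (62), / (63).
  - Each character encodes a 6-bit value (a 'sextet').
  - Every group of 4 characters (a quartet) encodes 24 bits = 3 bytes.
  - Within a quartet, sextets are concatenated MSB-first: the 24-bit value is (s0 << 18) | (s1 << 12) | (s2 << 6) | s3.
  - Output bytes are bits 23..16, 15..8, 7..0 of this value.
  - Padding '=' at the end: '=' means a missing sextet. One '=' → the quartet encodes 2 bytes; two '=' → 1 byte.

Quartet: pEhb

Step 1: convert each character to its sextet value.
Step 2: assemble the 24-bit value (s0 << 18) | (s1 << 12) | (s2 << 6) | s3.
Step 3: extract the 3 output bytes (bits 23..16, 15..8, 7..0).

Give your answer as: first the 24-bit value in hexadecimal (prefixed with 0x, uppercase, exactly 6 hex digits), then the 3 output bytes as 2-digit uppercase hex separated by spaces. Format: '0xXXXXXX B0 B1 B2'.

Sextets: p=41, E=4, h=33, b=27
24-bit: (41<<18) | (4<<12) | (33<<6) | 27
      = 0xA40000 | 0x004000 | 0x000840 | 0x00001B
      = 0xA4485B
Bytes: (v>>16)&0xFF=A4, (v>>8)&0xFF=48, v&0xFF=5B

Answer: 0xA4485B A4 48 5B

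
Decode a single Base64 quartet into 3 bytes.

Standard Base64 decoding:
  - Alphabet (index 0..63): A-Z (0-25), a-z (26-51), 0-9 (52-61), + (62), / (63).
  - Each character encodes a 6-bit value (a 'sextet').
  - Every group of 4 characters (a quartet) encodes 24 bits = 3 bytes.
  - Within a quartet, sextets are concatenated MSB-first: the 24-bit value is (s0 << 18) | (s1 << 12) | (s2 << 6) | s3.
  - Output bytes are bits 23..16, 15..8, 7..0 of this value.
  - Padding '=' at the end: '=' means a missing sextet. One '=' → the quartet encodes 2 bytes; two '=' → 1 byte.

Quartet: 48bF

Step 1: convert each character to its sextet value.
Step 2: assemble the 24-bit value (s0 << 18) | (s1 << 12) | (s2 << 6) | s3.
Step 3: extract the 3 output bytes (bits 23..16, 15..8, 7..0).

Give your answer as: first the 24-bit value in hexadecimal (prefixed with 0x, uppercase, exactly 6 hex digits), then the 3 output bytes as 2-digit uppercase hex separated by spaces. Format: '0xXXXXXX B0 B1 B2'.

Sextets: 4=56, 8=60, b=27, F=5
24-bit: (56<<18) | (60<<12) | (27<<6) | 5
      = 0xE00000 | 0x03C000 | 0x0006C0 | 0x000005
      = 0xE3C6C5
Bytes: (v>>16)&0xFF=E3, (v>>8)&0xFF=C6, v&0xFF=C5

Answer: 0xE3C6C5 E3 C6 C5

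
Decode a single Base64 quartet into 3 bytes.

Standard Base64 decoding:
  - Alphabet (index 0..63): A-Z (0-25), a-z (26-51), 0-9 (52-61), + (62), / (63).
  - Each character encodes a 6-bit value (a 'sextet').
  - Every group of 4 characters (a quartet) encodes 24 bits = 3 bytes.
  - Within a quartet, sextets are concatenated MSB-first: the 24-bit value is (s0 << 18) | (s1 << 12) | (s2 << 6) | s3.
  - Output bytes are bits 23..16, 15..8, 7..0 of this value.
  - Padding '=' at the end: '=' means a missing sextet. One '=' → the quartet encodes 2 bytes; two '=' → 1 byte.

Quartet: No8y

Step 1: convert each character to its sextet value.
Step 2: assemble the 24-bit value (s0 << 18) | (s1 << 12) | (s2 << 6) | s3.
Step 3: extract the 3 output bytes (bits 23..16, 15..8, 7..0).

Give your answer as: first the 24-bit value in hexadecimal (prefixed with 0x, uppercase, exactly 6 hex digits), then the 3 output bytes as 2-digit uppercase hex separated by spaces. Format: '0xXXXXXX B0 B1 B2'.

Sextets: N=13, o=40, 8=60, y=50
24-bit: (13<<18) | (40<<12) | (60<<6) | 50
      = 0x340000 | 0x028000 | 0x000F00 | 0x000032
      = 0x368F32
Bytes: (v>>16)&0xFF=36, (v>>8)&0xFF=8F, v&0xFF=32

Answer: 0x368F32 36 8F 32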